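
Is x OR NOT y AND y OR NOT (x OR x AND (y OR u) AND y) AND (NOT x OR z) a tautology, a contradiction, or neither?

tautology

x OR NOT y AND y OR NOT (x OR x AND (y OR u) AND y) AND (NOT x OR z)
= x OR NOT (x OR x AND (y OR u) AND y) AND (NOT x OR z)
= x OR NOT (x OR x AND y) AND (NOT x OR z)
= x OR NOT x AND (NOT x OR z)
= x OR NOT x
= TRUE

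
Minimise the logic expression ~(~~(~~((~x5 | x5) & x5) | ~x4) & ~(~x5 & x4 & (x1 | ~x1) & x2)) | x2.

~(~~(~~((~x5 | x5) & x5) | ~x4) & ~(~x5 & x4 & (x1 | ~x1) & x2)) | x2
= ~(~(~((~x5 | x5) & x5) & x4) & ~(~x5 & x4 & (x1 | ~x1) & x2)) | x2   (De Morgan)
= ~(~(~x5 & x4) & ~(~x5 & x4 & (x1 | ~x1) & x2)) | x2   (complement / identity)
= ~x5 & x4 | ~x5 & x4 & (x1 | ~x1) & x2 | x2   (De Morgan)
= ~x5 & x4 | ~x5 & x4 & x2 | x2   (complement / identity)
= ~x5 & x4 | x2   (absorption)

~x5 & x4 | x2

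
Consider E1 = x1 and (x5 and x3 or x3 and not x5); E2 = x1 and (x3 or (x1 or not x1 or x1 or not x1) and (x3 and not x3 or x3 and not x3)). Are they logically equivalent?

Yes

E1: x1 and (x5 and x3 or x3 and not x5)
    = x1 and x3   — distribution
E2: x1 and (x3 or (x1 or not x1 or x1 or not x1) and (x3 and not x3 or x3 and not x3))
    = x1 and (x3 or (x1 or not x1) and (x3 and not x3 or x3 and not x3))   — idempotence
    = x1 and (x3 or (x1 or not x1) and x3 and not x3)   — idempotence
    = x1 and (x3 or x3 and not x3)   — complement / identity
    = x1 and x3   — complement / identity
Both reduce to x1 and x3, so they are equivalent.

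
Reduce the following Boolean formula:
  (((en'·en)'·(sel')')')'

(((en'·en)'·(sel')')')'
= (en'·en+sel')'   — De Morgan
= (sel')'   — complement / identity
= sel   — double negation

sel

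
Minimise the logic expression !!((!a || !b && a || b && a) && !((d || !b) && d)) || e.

!!((!a || !b && a || b && a) && !((d || !b) && d)) || e
= !!((!a || a) && !((d || !b) && d)) || e
= !!!((d || !b) && d) || e
= !!!d || e
= !d || e

!d || e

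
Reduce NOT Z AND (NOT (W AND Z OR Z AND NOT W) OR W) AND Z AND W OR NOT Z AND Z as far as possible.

FALSE

NOT Z AND (NOT (W AND Z OR Z AND NOT W) OR W) AND Z AND W OR NOT Z AND Z
= NOT Z AND (NOT Z OR W) AND Z AND W OR NOT Z AND Z
= NOT Z AND Z AND W OR NOT Z AND Z
= NOT Z AND Z
= FALSE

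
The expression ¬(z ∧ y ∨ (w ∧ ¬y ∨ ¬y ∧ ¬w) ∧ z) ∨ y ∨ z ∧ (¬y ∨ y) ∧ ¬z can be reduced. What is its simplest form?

¬(z ∧ y ∨ (w ∧ ¬y ∨ ¬y ∧ ¬w) ∧ z) ∨ y ∨ z ∧ (¬y ∨ y) ∧ ¬z
= ¬(z ∧ y ∨ ¬y ∧ z) ∨ y ∨ z ∧ (¬y ∨ y) ∧ ¬z   (distribution)
= ¬(z ∧ y ∨ ¬y ∧ z) ∨ y ∨ z ∧ ¬z   (complement / identity)
= ¬(z ∧ y ∨ ¬y ∧ z) ∨ y   (complement / identity)
= ¬z ∨ y   (distribution)

¬z ∨ y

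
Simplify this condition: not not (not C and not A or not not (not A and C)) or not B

not A or not B

not not (not C and not A or not not (not A and C)) or not B
= not C and not A or not not (not A and C) or not B   (double negation)
= not C and not A or not A and C or not B   (double negation)
= not A or not B   (distribution)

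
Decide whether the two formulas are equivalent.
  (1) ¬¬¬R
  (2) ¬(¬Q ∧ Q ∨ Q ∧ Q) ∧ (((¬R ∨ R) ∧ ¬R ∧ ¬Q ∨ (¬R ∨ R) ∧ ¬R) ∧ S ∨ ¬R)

E1: ¬¬¬R
    = ¬R   [double negation]
E2: ¬(¬Q ∧ Q ∨ Q ∧ Q) ∧ (((¬R ∨ R) ∧ ¬R ∧ ¬Q ∨ (¬R ∨ R) ∧ ¬R) ∧ S ∨ ¬R)
    = ¬Q ∧ (((¬R ∨ R) ∧ ¬R ∧ ¬Q ∨ (¬R ∨ R) ∧ ¬R) ∧ S ∨ ¬R)   [distribution]
    = ¬Q ∧ ((¬R ∨ R) ∧ ¬R ∧ S ∨ ¬R)   [absorption]
    = ¬Q ∧ (¬R ∧ S ∨ ¬R)   [complement / identity]
    = ¬Q ∧ ¬R   [absorption]
These differ: at Q=1, R=0, S=0, E1 = 1 but E2 = 0.

No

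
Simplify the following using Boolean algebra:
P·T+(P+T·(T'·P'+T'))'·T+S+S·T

P·T+(P+T·(T'·P'+T'))'·T+S+S·T
= P·T+(P+T·(T'·P'+T'))'·T+S   (absorption)
= P·T+(P+T·T')'·T+S   (absorption)
= P·T+P'·T+S   (complement / identity)
= T+S   (distribution)

T+S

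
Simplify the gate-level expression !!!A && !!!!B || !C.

!!!A && !!!!B || !C
= !!!A && !!B || !C   (double negation)
= !!!A && B || !C   (double negation)
= !A && B || !C   (double negation)

!A && B || !C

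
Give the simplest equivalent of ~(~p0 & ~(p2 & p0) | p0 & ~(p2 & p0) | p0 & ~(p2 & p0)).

~(~p0 & ~(p2 & p0) | p0 & ~(p2 & p0) | p0 & ~(p2 & p0))
= ~(~p0 & ~(p2 & p0) | p0 & ~(p2 & p0))   [idempotence]
= ~~(p2 & p0)   [distribution]
= p2 & p0   [double negation]

p2 & p0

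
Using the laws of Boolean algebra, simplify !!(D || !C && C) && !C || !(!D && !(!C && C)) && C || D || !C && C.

!!(D || !C && C) && !C || !(!D && !(!C && C)) && C || D || !C && C
= !!(D || !C && C) && !C || (D || !C && C) && C || D || !C && C   (De Morgan)
= (D || !C && C) && !C || (D || !C && C) && C || D || !C && C   (double negation)
= D || !C && C || D || !C && C   (distribution)
= D || !C && C   (idempotence)
= D   (complement / identity)

D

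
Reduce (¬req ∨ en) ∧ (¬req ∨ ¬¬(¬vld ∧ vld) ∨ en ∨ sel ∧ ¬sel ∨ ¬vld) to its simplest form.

(¬req ∨ en) ∧ (¬req ∨ ¬¬(¬vld ∧ vld) ∨ en ∨ sel ∧ ¬sel ∨ ¬vld)
= (¬req ∨ en) ∧ (¬req ∨ ¬vld ∧ vld ∨ en ∨ sel ∧ ¬sel ∨ ¬vld)   [double negation]
= (¬req ∨ en) ∧ (¬req ∨ en ∨ sel ∧ ¬sel ∨ ¬vld)   [complement / identity]
= (¬req ∨ en) ∧ (¬req ∨ en ∨ ¬vld)   [complement / identity]
= ¬req ∨ en   [absorption]

¬req ∨ en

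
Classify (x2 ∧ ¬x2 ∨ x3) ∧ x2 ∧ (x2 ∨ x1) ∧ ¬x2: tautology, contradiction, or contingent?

(x2 ∧ ¬x2 ∨ x3) ∧ x2 ∧ (x2 ∨ x1) ∧ ¬x2
= (x2 ∧ ¬x2 ∨ x3) ∧ x2 ∧ ¬x2
= x2 ∧ ¬x2
= False

contradiction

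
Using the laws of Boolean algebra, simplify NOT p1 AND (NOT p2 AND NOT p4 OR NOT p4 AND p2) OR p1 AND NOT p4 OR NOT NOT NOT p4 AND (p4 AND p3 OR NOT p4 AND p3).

NOT p4

NOT p1 AND (NOT p2 AND NOT p4 OR NOT p4 AND p2) OR p1 AND NOT p4 OR NOT NOT NOT p4 AND (p4 AND p3 OR NOT p4 AND p3)
= NOT p1 AND NOT p4 OR p1 AND NOT p4 OR NOT NOT NOT p4 AND (p4 AND p3 OR NOT p4 AND p3)   — distribution
= NOT p4 OR NOT NOT NOT p4 AND (p4 AND p3 OR NOT p4 AND p3)   — distribution
= NOT p4 OR NOT NOT NOT p4 AND p3   — distribution
= NOT p4 OR NOT p4 AND p3   — double negation
= NOT p4   — absorption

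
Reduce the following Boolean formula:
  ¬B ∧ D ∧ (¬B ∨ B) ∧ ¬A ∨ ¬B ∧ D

¬B ∧ D

¬B ∧ D ∧ (¬B ∨ B) ∧ ¬A ∨ ¬B ∧ D
= ¬B ∧ D ∧ ¬A ∨ ¬B ∧ D   (complement / identity)
= ¬B ∧ D   (absorption)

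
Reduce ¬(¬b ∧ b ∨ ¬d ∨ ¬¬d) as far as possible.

False

¬(¬b ∧ b ∨ ¬d ∨ ¬¬d)
= ¬(¬d ∨ ¬¬d)   [complement / identity]
= d ∧ ¬d   [De Morgan]
= False   [complement]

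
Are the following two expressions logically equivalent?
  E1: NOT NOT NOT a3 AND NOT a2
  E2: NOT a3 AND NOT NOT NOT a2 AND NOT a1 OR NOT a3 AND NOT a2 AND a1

Yes

E1: NOT NOT NOT a3 AND NOT a2
    = NOT a3 AND NOT a2
E2: NOT a3 AND NOT NOT NOT a2 AND NOT a1 OR NOT a3 AND NOT a2 AND a1
    = NOT a3 AND NOT a2 AND NOT a1 OR NOT a3 AND NOT a2 AND a1
    = NOT a3 AND NOT a2
Both reduce to NOT a3 AND NOT a2, so they are equivalent.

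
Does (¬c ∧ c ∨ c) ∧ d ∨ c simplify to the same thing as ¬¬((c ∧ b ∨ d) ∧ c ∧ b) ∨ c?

E1: (¬c ∧ c ∨ c) ∧ d ∨ c
    = c ∧ d ∨ c
    = c
E2: ¬¬((c ∧ b ∨ d) ∧ c ∧ b) ∨ c
    = ¬¬(c ∧ b) ∨ c
    = c ∧ b ∨ c
    = c
Both reduce to c, so they are equivalent.

Yes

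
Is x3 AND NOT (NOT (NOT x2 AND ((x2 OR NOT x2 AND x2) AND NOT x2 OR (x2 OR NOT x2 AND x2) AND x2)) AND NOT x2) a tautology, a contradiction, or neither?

neither

x3 AND NOT (NOT (NOT x2 AND ((x2 OR NOT x2 AND x2) AND NOT x2 OR (x2 OR NOT x2 AND x2) AND x2)) AND NOT x2)
= x3 AND (NOT x2 AND ((x2 OR NOT x2 AND x2) AND NOT x2 OR (x2 OR NOT x2 AND x2) AND x2) OR x2)   — De Morgan
= x3 AND (NOT x2 AND (x2 OR NOT x2 AND x2) OR x2)   — distribution
= x3 AND (NOT x2 AND x2 OR x2)   — complement / identity
= x3 AND x2   — complement / identity
This depends on x2, x3, so it is not a constant.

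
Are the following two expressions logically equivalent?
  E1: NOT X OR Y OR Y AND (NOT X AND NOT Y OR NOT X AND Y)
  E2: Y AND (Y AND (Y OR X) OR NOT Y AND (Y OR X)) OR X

E1: NOT X OR Y OR Y AND (NOT X AND NOT Y OR NOT X AND Y)
    = NOT X OR Y OR Y AND NOT X   [distribution]
    = NOT X OR Y   [absorption]
E2: Y AND (Y AND (Y OR X) OR NOT Y AND (Y OR X)) OR X
    = Y AND (Y OR X) OR X   [distribution]
    = Y OR X   [absorption]
These differ: at X=0, Y=0, E1 = 1 but E2 = 0.

No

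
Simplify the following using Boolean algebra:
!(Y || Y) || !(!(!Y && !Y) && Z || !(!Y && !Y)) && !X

!(Y || Y) || !(!(!Y && !Y) && Z || !(!Y && !Y)) && !X
= !(Y || Y) || !!(!Y && !Y) && !X   [absorption]
= !(Y || Y) || !(Y || Y) && !X   [De Morgan]
= !(Y || Y)   [absorption]
= !Y   [idempotence]

!Y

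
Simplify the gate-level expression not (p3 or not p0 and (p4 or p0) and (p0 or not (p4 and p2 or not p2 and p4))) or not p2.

not p3 or not p2

not (p3 or not p0 and (p4 or p0) and (p0 or not (p4 and p2 or not p2 and p4))) or not p2
= not (p3 or not p0 and (p4 or p0) and (p0 or not p4)) or not p2   — distribution
= not (p3 or not p0 and (p4 and not p4 or p0)) or not p2   — distribution
= not (p3 or not p0 and p0) or not p2   — complement / identity
= not p3 or not p2   — complement / identity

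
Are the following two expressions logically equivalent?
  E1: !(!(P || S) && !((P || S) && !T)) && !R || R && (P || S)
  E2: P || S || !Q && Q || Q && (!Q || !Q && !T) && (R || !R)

Yes

E1: !(!(P || S) && !((P || S) && !T)) && !R || R && (P || S)
    = (P || S || (P || S) && !T) && !R || R && (P || S)   [De Morgan]
    = (P || S) && !R || R && (P || S)   [absorption]
    = P || S   [distribution]
E2: P || S || !Q && Q || Q && (!Q || !Q && !T) && (R || !R)
    = P || S || Q && (!Q || !Q && !T) && (R || !R)   [complement / identity]
    = P || S || Q && (!Q || !Q && !T)   [complement / identity]
    = P || S || Q && !Q   [absorption]
    = P || S   [complement / identity]
Both reduce to P || S, so they are equivalent.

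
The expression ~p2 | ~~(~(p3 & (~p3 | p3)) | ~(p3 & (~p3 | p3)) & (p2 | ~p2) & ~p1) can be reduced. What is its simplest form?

~p2 | ~p3

~p2 | ~~(~(p3 & (~p3 | p3)) | ~(p3 & (~p3 | p3)) & (p2 | ~p2) & ~p1)
= ~p2 | ~~(~(p3 & (~p3 | p3)) | ~(p3 & (~p3 | p3)) & ~p1)   [complement / identity]
= ~p2 | ~~~(p3 & (~p3 | p3))   [absorption]
= ~p2 | ~~~p3   [complement / identity]
= ~p2 | ~p3   [double negation]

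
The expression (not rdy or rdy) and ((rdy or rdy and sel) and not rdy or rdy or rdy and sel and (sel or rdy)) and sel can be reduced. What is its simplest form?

rdy and sel

(not rdy or rdy) and ((rdy or rdy and sel) and not rdy or rdy or rdy and sel and (sel or rdy)) and sel
= (not rdy or rdy) and ((rdy or rdy and sel) and not rdy or rdy or rdy and sel) and sel   [absorption]
= (not rdy or rdy) and (rdy or rdy and sel) and sel   [absorption]
= (rdy or rdy and sel) and sel   [complement / identity]
= rdy and sel   [absorption]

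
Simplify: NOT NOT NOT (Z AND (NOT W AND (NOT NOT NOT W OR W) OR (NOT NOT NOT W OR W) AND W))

NOT Z

NOT NOT NOT (Z AND (NOT W AND (NOT NOT NOT W OR W) OR (NOT NOT NOT W OR W) AND W))
= NOT NOT NOT (Z AND (NOT NOT NOT W OR W))   [distribution]
= NOT (Z AND (NOT NOT NOT W OR W))   [double negation]
= NOT (Z AND (NOT W OR W))   [double negation]
= NOT Z   [complement / identity]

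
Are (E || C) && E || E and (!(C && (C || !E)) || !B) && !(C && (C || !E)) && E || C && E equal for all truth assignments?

Yes

E1: (E || C) && E || E
    = E || E   [absorption]
    = E   [idempotence]
E2: (!(C && (C || !E)) || !B) && !(C && (C || !E)) && E || C && E
    = !(C && (C || !E)) && E || C && E   [absorption]
    = !C && E || C && E   [absorption]
    = E   [distribution]
Both reduce to E, so they are equivalent.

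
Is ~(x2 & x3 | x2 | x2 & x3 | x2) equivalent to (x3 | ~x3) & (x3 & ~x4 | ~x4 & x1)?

No

E1: ~(x2 & x3 | x2 | x2 & x3 | x2)
    = ~(x2 & x3 | x2)   (idempotence)
    = ~x2   (absorption)
E2: (x3 | ~x3) & (x3 & ~x4 | ~x4 & x1)
    = (x3 | ~x3) & ~x4 & (x3 | x1)   (distribution)
    = ~x4 & (x3 | x1)   (complement / identity)
These differ: at x1=0, x2=0, x3=0, x4=0, E1 = 1 but E2 = 0.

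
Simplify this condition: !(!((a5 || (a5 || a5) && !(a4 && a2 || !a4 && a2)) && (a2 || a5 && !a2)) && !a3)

a5 || a3

!(!((a5 || (a5 || a5) && !(a4 && a2 || !a4 && a2)) && (a2 || a5 && !a2)) && !a3)
= !(!((a5 || a5 && !(a4 && a2 || !a4 && a2)) && (a2 || a5 && !a2)) && !a3)   (idempotence)
= !(!((a5 || a5 && !a2) && (a2 || a5 && !a2)) && !a3)   (distribution)
= !(!(a5 && a2 || a5 && !a2) && !a3)   (distribution)
= a5 && a2 || a5 && !a2 || a3   (De Morgan)
= a5 || a3   (distribution)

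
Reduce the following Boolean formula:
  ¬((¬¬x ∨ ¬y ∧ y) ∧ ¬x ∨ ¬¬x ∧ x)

¬x

¬((¬¬x ∨ ¬y ∧ y) ∧ ¬x ∨ ¬¬x ∧ x)
= ¬(¬¬x ∧ ¬x ∨ ¬¬x ∧ x)   (complement / identity)
= ¬¬¬x   (distribution)
= ¬x   (double negation)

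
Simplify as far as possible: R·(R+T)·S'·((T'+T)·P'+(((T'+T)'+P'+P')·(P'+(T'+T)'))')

R·(R+T)·S'·((T'+T)·P'+(((T'+T)'+P'+P')·(P'+(T'+T)'))')
= R·S'·((T'+T)·P'+(((T'+T)'+P'+P')·(P'+(T'+T)'))')   [absorption]
= R·S'·((T'+T)·P'+(P'+((T'+T)'+P')·(T'+T)')')   [distribution]
= R·S'·((T'+T)·P'+(P'+(T'+T)')')   [absorption]
= R·S'·((T'+T)·P'+P·(T'+T))   [De Morgan]
= R·S'·(T'+T)   [distribution]
= R·S'   [complement / identity]

R·S'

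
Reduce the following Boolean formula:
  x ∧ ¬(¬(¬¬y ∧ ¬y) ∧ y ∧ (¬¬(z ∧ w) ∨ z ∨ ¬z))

x ∧ ¬y

x ∧ ¬(¬(¬¬y ∧ ¬y) ∧ y ∧ (¬¬(z ∧ w) ∨ z ∨ ¬z))
= x ∧ ¬(¬(¬¬y ∧ ¬y) ∧ y ∧ (z ∧ w ∨ z ∨ ¬z))
= x ∧ ¬(¬(¬¬y ∧ ¬y) ∧ y ∧ (z ∨ ¬z))
= x ∧ ¬(¬(¬¬y ∧ ¬y) ∧ y)
= x ∧ ¬((¬y ∨ y) ∧ y)
= x ∧ ¬y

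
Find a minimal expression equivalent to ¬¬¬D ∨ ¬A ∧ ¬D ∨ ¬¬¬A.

¬¬¬D ∨ ¬A ∧ ¬D ∨ ¬¬¬A
= ¬D ∨ ¬A ∧ ¬D ∨ ¬¬¬A   (double negation)
= ¬D ∨ ¬A ∧ ¬D ∨ ¬A   (double negation)
= ¬D ∨ ¬A   (absorption)

¬D ∨ ¬A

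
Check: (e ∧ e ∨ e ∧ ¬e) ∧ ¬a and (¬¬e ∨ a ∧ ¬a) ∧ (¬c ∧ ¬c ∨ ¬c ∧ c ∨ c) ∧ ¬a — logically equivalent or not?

E1: (e ∧ e ∨ e ∧ ¬e) ∧ ¬a
    = e ∧ ¬a   [distribution]
E2: (¬¬e ∨ a ∧ ¬a) ∧ (¬c ∧ ¬c ∨ ¬c ∧ c ∨ c) ∧ ¬a
    = (¬¬e ∨ a ∧ ¬a) ∧ (¬c ∨ c) ∧ ¬a   [distribution]
    = (e ∨ a ∧ ¬a) ∧ (¬c ∨ c) ∧ ¬a   [double negation]
    = e ∧ (¬c ∨ c) ∧ ¬a   [complement / identity]
    = e ∧ ¬a   [complement / identity]
Both reduce to e ∧ ¬a, so they are equivalent.

Yes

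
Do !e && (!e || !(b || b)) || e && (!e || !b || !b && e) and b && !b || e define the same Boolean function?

No

E1: !e && (!e || !(b || b)) || e && (!e || !b || !b && e)
    = !e && (!e || !(b || b)) || e && (!e || !b)   — absorption
    = !e && (!e || !b) || e && (!e || !b)   — idempotence
    = !e || !b   — distribution
E2: b && !b || e
    = e   — complement / identity
These differ: at b=1, e=0, E1 = 1 but E2 = 0.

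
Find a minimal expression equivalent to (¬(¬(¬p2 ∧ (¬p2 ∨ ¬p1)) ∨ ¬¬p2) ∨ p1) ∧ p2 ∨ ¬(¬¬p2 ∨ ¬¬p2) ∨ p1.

(¬(¬(¬p2 ∧ (¬p2 ∨ ¬p1)) ∨ ¬¬p2) ∨ p1) ∧ p2 ∨ ¬(¬¬p2 ∨ ¬¬p2) ∨ p1
= (¬(¬¬p2 ∨ ¬¬p2) ∨ p1) ∧ p2 ∨ ¬(¬¬p2 ∨ ¬¬p2) ∨ p1   (absorption)
= ¬(¬¬p2 ∨ ¬¬p2) ∨ p1   (absorption)
= ¬p2 ∧ ¬p2 ∨ p1   (De Morgan)
= ¬p2 ∨ p1   (idempotence)

¬p2 ∨ p1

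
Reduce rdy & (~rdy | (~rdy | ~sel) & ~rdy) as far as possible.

0

rdy & (~rdy | (~rdy | ~sel) & ~rdy)
= rdy & (~rdy | ~rdy)   (absorption)
= rdy & ~rdy   (idempotence)
= 0   (complement)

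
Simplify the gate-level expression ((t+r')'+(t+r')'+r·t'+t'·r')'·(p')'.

((t+r')'+(t+r')'+r·t'+t'·r')'·(p')'
= ((t+r')'+(t+r')'+t')'·(p')'
= ((t+r')'+t')'·(p')'
= (t+r')·t·(p')'
= t·(p')'
= t·p

t·p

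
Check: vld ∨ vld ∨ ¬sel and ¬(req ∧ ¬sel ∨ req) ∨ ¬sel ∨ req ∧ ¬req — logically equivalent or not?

No

E1: vld ∨ vld ∨ ¬sel
    = vld ∨ ¬sel   [idempotence]
E2: ¬(req ∧ ¬sel ∨ req) ∨ ¬sel ∨ req ∧ ¬req
    = ¬(req ∧ ¬sel ∨ req) ∨ ¬sel   [complement / identity]
    = ¬req ∨ ¬sel   [absorption]
These differ: at req=1, sel=1, vld=1, E1 = 1 but E2 = 0.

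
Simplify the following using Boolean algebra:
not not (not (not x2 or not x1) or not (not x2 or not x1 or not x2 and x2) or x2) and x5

not not (not (not x2 or not x1) or not (not x2 or not x1 or not x2 and x2) or x2) and x5
= not not (not (not x2 or not x1) or not (not x2 or not x1) or x2) and x5   (complement / identity)
= not not (not (not x2 or not x1) or x2) and x5   (idempotence)
= not not (x2 and x1 or x2) and x5   (De Morgan)
= not not x2 and x5   (absorption)
= x2 and x5   (double negation)

x2 and x5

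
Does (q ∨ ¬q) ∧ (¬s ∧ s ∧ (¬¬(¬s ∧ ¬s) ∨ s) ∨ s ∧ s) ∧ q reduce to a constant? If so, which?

no

(q ∨ ¬q) ∧ (¬s ∧ s ∧ (¬¬(¬s ∧ ¬s) ∨ s) ∨ s ∧ s) ∧ q
= (¬s ∧ s ∧ (¬¬(¬s ∧ ¬s) ∨ s) ∨ s ∧ s) ∧ q
= (¬s ∧ s ∧ (¬¬¬s ∨ s) ∨ s ∧ s) ∧ q
= (¬s ∧ s ∧ (¬s ∨ s) ∨ s ∧ s) ∧ q
= (¬s ∧ s ∨ s ∧ s) ∧ q
= s ∧ q
This depends on q, s, so it is not a constant.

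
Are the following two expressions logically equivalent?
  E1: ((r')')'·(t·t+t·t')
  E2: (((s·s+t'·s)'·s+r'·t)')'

Yes

E1: ((r')')'·(t·t+t·t')
    = ((r')')'·t
    = r'·t
E2: (((s·s+t'·s)'·s+r'·t)')'
    = (s·s+t'·s)'·s+r'·t
    = (s·(s+t'))'·s+r'·t
    = s'·s+r'·t
    = r'·t
Both reduce to r'·t, so they are equivalent.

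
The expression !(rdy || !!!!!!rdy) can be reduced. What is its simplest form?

!(rdy || !!!!!!rdy)
= !(rdy || !!!!rdy)
= !(rdy || !!rdy)
= !(rdy || rdy)
= !rdy

!rdy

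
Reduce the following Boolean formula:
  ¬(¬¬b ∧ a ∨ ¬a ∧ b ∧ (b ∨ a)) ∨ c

¬b ∨ c

¬(¬¬b ∧ a ∨ ¬a ∧ b ∧ (b ∨ a)) ∨ c
= ¬(¬¬b ∧ a ∨ ¬a ∧ b) ∨ c
= ¬(b ∧ a ∨ ¬a ∧ b) ∨ c
= ¬b ∨ c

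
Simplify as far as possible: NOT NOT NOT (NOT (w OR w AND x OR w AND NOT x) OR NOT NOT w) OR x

x

NOT NOT NOT (NOT (w OR w AND x OR w AND NOT x) OR NOT NOT w) OR x
= NOT NOT NOT (NOT (w OR w) OR NOT NOT w) OR x   [distribution]
= NOT (NOT (w OR w) OR NOT NOT w) OR x   [double negation]
= NOT (NOT w OR NOT NOT w) OR x   [idempotence]
= w AND NOT w OR x   [De Morgan]
= x   [complement / identity]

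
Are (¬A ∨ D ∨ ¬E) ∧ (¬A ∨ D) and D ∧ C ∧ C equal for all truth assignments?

No

E1: (¬A ∨ D ∨ ¬E) ∧ (¬A ∨ D)
    = ¬A ∨ D   — absorption
E2: D ∧ C ∧ C
    = D ∧ C   — idempotence
These differ: at A=0, C=0, D=0, E=0, E1 = 1 but E2 = 0.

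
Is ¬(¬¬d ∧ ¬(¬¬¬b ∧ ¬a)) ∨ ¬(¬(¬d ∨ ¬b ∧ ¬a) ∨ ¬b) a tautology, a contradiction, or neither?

¬(¬¬d ∧ ¬(¬¬¬b ∧ ¬a)) ∨ ¬(¬(¬d ∨ ¬b ∧ ¬a) ∨ ¬b)
= ¬(¬¬d ∧ ¬(¬b ∧ ¬a)) ∨ ¬(¬(¬d ∨ ¬b ∧ ¬a) ∨ ¬b)   (double negation)
= ¬d ∨ ¬b ∧ ¬a ∨ ¬(¬(¬d ∨ ¬b ∧ ¬a) ∨ ¬b)   (De Morgan)
= ¬d ∨ ¬b ∧ ¬a ∨ (¬d ∨ ¬b ∧ ¬a) ∧ b   (De Morgan)
= ¬d ∨ ¬b ∧ ¬a   (absorption)
This depends on a, b, d, so it is not a constant.

neither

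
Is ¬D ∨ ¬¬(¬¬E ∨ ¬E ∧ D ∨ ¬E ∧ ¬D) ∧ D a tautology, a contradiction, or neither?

tautology

¬D ∨ ¬¬(¬¬E ∨ ¬E ∧ D ∨ ¬E ∧ ¬D) ∧ D
= ¬D ∨ (¬¬E ∨ ¬E ∧ D ∨ ¬E ∧ ¬D) ∧ D   [double negation]
= ¬D ∨ (E ∨ ¬E ∧ D ∨ ¬E ∧ ¬D) ∧ D   [double negation]
= ¬D ∨ (E ∨ ¬E) ∧ D   [distribution]
= ¬D ∨ D   [complement / identity]
= True   [complement]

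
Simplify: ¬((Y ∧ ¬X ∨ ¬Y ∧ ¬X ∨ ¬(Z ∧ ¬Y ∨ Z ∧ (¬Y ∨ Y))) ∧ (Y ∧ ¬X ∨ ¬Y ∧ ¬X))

X

¬((Y ∧ ¬X ∨ ¬Y ∧ ¬X ∨ ¬(Z ∧ ¬Y ∨ Z ∧ (¬Y ∨ Y))) ∧ (Y ∧ ¬X ∨ ¬Y ∧ ¬X))
= ¬((Y ∧ ¬X ∨ ¬Y ∧ ¬X ∨ ¬(Z ∧ ¬Y ∨ Z)) ∧ (Y ∧ ¬X ∨ ¬Y ∧ ¬X))
= ¬((Y ∧ ¬X ∨ ¬Y ∧ ¬X ∨ ¬Z) ∧ (Y ∧ ¬X ∨ ¬Y ∧ ¬X))
= ¬(Y ∧ ¬X ∨ ¬Y ∧ ¬X)
= ¬¬X
= X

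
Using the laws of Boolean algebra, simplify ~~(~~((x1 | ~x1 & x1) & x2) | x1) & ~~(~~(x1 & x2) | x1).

~~(~~((x1 | ~x1 & x1) & x2) | x1) & ~~(~~(x1 & x2) | x1)
= ~~(~~(x1 & x2) | x1) & ~~(~~(x1 & x2) | x1)
= ~~(~~(x1 & x2) | x1)
= ~~(x1 & x2 | x1)
= x1 & x2 | x1
= x1

x1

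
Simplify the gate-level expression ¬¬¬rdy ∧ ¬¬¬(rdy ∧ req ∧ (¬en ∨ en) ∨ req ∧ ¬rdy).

¬rdy ∧ ¬req

¬¬¬rdy ∧ ¬¬¬(rdy ∧ req ∧ (¬en ∨ en) ∨ req ∧ ¬rdy)
= ¬rdy ∧ ¬¬¬(rdy ∧ req ∧ (¬en ∨ en) ∨ req ∧ ¬rdy)   — double negation
= ¬rdy ∧ ¬(rdy ∧ req ∧ (¬en ∨ en) ∨ req ∧ ¬rdy)   — double negation
= ¬rdy ∧ ¬(rdy ∧ req ∨ req ∧ ¬rdy)   — complement / identity
= ¬rdy ∧ ¬req   — distribution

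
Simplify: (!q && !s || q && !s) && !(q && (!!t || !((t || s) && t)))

!s && !q

(!q && !s || q && !s) && !(q && (!!t || !((t || s) && t)))
= (!q && !s || q && !s) && !(q && (t || !((t || s) && t)))   (double negation)
= (!q && !s || q && !s) && !(q && (t || !t))   (absorption)
= !s && !(q && (t || !t))   (distribution)
= !s && !q   (complement / identity)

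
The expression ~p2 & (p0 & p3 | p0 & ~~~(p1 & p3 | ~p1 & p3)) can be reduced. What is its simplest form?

~p2 & (p0 & p3 | p0 & ~~~(p1 & p3 | ~p1 & p3))
= ~p2 & (p0 & p3 | p0 & ~~~p3)
= ~p2 & (p0 & p3 | p0 & ~p3)
= ~p2 & p0

~p2 & p0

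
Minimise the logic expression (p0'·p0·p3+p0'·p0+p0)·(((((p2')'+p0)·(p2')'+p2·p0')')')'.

p0·p2'

(p0'·p0·p3+p0'·p0+p0)·(((((p2')'+p0)·(p2')'+p2·p0')')')'
= (p0'·p0·p3+p0'·p0+p0)·((((p2')'+p2·p0')')')'   [absorption]
= (p0'·p0+p0)·((((p2')'+p2·p0')')')'   [absorption]
= p0·((((p2')'+p2·p0')')')'   [complement / identity]
= p0·((p2')'+p2·p0')'   [double negation]
= p0·(p2+p2·p0')'   [double negation]
= p0·p2'   [absorption]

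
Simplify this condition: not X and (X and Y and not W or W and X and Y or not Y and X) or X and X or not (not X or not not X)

not X and (X and Y and not W or W and X and Y or not Y and X) or X and X or not (not X or not not X)
= not X and (X and Y or not Y and X) or X and X or not (not X or not not X)   [distribution]
= not X and X or X and X or not (not X or not not X)   [distribution]
= not X and X or X and X or X and not X   [De Morgan]
= X or X and not X   [distribution]
= X   [complement / identity]

X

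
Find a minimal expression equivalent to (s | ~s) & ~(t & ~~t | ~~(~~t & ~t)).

~t

(s | ~s) & ~(t & ~~t | ~~(~~t & ~t))
= (s | ~s) & ~(t & ~~t | ~~t & ~t)   [double negation]
= ~(t & ~~t | ~~t & ~t)   [complement / identity]
= ~~~t   [distribution]
= ~t   [double negation]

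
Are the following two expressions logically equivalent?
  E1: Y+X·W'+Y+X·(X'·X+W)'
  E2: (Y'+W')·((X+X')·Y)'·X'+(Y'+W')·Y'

No

E1: Y+X·W'+Y+X·(X'·X+W)'
    = Y+X·W'+Y+X·W'   [complement / identity]
    = Y+X·W'   [idempotence]
E2: (Y'+W')·((X+X')·Y)'·X'+(Y'+W')·Y'
    = (Y'+W')·Y'·X'+(Y'+W')·Y'   [complement / identity]
    = (Y'+W')·Y'   [absorption]
    = Y'   [absorption]
These differ: at W=1, X=1, Y=1, E1 = 1 but E2 = 0.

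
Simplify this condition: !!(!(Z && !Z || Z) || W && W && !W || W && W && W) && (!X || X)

!Z || W

!!(!(Z && !Z || Z) || W && W && !W || W && W && W) && (!X || X)
= !!(!(Z && !Z || Z) || W && W) && (!X || X)   — distribution
= !!(!Z || W && W) && (!X || X)   — complement / identity
= !!(!Z || W && W)   — complement / identity
= !Z || W && W   — double negation
= !Z || W   — idempotence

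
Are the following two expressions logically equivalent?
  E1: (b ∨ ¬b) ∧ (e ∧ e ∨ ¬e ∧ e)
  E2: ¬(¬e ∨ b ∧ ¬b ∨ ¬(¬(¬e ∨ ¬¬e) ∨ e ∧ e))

E1: (b ∨ ¬b) ∧ (e ∧ e ∨ ¬e ∧ e)
    = e ∧ e ∨ ¬e ∧ e   (complement / identity)
    = e   (distribution)
E2: ¬(¬e ∨ b ∧ ¬b ∨ ¬(¬(¬e ∨ ¬¬e) ∨ e ∧ e))
    = ¬(¬e ∨ b ∧ ¬b ∨ ¬(e ∧ ¬e ∨ e ∧ e))   (De Morgan)
    = ¬(¬e ∨ ¬(e ∧ ¬e ∨ e ∧ e))   (complement / identity)
    = e ∧ (e ∧ ¬e ∨ e ∧ e)   (De Morgan)
    = e ∧ e   (distribution)
    = e   (idempotence)
Both reduce to e, so they are equivalent.

Yes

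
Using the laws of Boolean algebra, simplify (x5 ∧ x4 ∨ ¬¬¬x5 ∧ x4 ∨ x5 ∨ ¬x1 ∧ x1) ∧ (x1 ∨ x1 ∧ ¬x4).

(x4 ∨ x5) ∧ x1

(x5 ∧ x4 ∨ ¬¬¬x5 ∧ x4 ∨ x5 ∨ ¬x1 ∧ x1) ∧ (x1 ∨ x1 ∧ ¬x4)
= (x5 ∧ x4 ∨ ¬x5 ∧ x4 ∨ x5 ∨ ¬x1 ∧ x1) ∧ (x1 ∨ x1 ∧ ¬x4)
= (x5 ∧ x4 ∨ ¬x5 ∧ x4 ∨ x5 ∨ ¬x1 ∧ x1) ∧ x1
= (x5 ∧ x4 ∨ ¬x5 ∧ x4 ∨ x5) ∧ x1
= (x4 ∨ x5) ∧ x1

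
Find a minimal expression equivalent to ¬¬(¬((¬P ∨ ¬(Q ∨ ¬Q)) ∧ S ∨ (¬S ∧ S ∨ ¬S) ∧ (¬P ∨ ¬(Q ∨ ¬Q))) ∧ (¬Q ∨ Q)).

¬¬(¬((¬P ∨ ¬(Q ∨ ¬Q)) ∧ S ∨ (¬S ∧ S ∨ ¬S) ∧ (¬P ∨ ¬(Q ∨ ¬Q))) ∧ (¬Q ∨ Q))
= ¬¬(¬((¬P ∨ ¬(Q ∨ ¬Q)) ∧ S ∨ ¬S ∧ (¬P ∨ ¬(Q ∨ ¬Q))) ∧ (¬Q ∨ Q))   [complement / identity]
= ¬¬(¬(¬P ∨ ¬(Q ∨ ¬Q)) ∧ (¬Q ∨ Q))   [distribution]
= ¬¬(P ∧ (Q ∨ ¬Q) ∧ (¬Q ∨ Q))   [De Morgan]
= ¬¬(P ∧ (¬Q ∨ Q))   [complement / identity]
= P ∧ (¬Q ∨ Q)   [double negation]
= P   [complement / identity]

P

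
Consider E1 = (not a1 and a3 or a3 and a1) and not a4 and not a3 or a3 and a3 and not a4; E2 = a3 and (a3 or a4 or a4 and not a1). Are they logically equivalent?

E1: (not a1 and a3 or a3 and a1) and not a4 and not a3 or a3 and a3 and not a4
    = a3 and not a4 and not a3 or a3 and a3 and not a4   — distribution
    = a3 and not a4   — distribution
E2: a3 and (a3 or a4 or a4 and not a1)
    = a3 and (a3 or a4)   — absorption
    = a3   — absorption
These differ: at a1=1, a3=1, a4=1, E1 = 0 but E2 = 1.

No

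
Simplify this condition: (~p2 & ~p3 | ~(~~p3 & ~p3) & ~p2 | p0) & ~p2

(~p2 & ~p3 | ~(~~p3 & ~p3) & ~p2 | p0) & ~p2
= (~p2 & ~p3 | (~p3 | p3) & ~p2 | p0) & ~p2   — De Morgan
= (~p2 & ~p3 | ~p2 | p0) & ~p2   — complement / identity
= (~p2 | p0) & ~p2   — absorption
= ~p2   — absorption

~p2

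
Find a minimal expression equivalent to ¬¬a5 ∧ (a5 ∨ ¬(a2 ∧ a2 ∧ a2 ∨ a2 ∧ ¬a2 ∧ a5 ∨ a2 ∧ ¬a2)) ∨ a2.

¬¬a5 ∧ (a5 ∨ ¬(a2 ∧ a2 ∧ a2 ∨ a2 ∧ ¬a2 ∧ a5 ∨ a2 ∧ ¬a2)) ∨ a2
= ¬¬a5 ∧ (a5 ∨ ¬(a2 ∧ a2 ∧ a2 ∨ a2 ∧ ¬a2)) ∨ a2
= ¬¬a5 ∧ (a5 ∨ ¬(a2 ∧ a2 ∨ a2 ∧ ¬a2)) ∨ a2
= ¬¬a5 ∧ (a5 ∨ ¬a2) ∨ a2
= a5 ∧ (a5 ∨ ¬a2) ∨ a2
= a5 ∨ a2

a5 ∨ a2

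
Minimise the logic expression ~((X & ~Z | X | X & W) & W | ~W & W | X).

~X

~((X & ~Z | X | X & W) & W | ~W & W | X)
= ~((X & ~Z | X) & W | ~W & W | X)
= ~(X & W | ~W & W | X)
= ~(X & W | X)
= ~X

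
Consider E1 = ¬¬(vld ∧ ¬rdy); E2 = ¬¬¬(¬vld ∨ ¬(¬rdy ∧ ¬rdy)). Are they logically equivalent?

E1: ¬¬(vld ∧ ¬rdy)
    = vld ∧ ¬rdy   (double negation)
E2: ¬¬¬(¬vld ∨ ¬(¬rdy ∧ ¬rdy))
    = ¬(¬vld ∨ ¬(¬rdy ∧ ¬rdy))   (double negation)
    = ¬(¬vld ∨ ¬¬rdy)   (idempotence)
    = vld ∧ ¬rdy   (De Morgan)
Both reduce to vld ∧ ¬rdy, so they are equivalent.

Yes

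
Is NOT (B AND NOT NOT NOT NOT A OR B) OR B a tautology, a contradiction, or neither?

tautology

NOT (B AND NOT NOT NOT NOT A OR B) OR B
= NOT (B AND NOT NOT A OR B) OR B   — double negation
= NOT (B AND A OR B) OR B   — double negation
= NOT B OR B   — absorption
= TRUE   — complement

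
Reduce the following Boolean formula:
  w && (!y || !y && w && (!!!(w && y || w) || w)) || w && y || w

w

w && (!y || !y && w && (!!!(w && y || w) || w)) || w && y || w
= w && (!y || !y && w && (!(w && y || w) || w)) || w && y || w   (double negation)
= w && (!y || !y && w && (!(w && y || w) || w)) || w   (absorption)
= w && (!y || !y && w && (!w || w)) || w   (absorption)
= w && (!y || !y && w) || w   (complement / identity)
= w && !y || w   (absorption)
= w   (absorption)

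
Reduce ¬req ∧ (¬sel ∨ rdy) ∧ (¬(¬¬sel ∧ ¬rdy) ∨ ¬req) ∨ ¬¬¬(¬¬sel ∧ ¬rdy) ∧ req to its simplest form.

¬req ∧ (¬sel ∨ rdy) ∧ (¬(¬¬sel ∧ ¬rdy) ∨ ¬req) ∨ ¬¬¬(¬¬sel ∧ ¬rdy) ∧ req
= ¬req ∧ (¬sel ∨ rdy) ∧ (¬sel ∨ rdy ∨ ¬req) ∨ ¬¬¬(¬¬sel ∧ ¬rdy) ∧ req   — De Morgan
= ¬req ∧ (¬sel ∨ rdy) ∨ ¬¬¬(¬¬sel ∧ ¬rdy) ∧ req   — absorption
= ¬req ∧ (¬sel ∨ rdy) ∨ ¬(¬¬sel ∧ ¬rdy) ∧ req   — double negation
= ¬req ∧ (¬sel ∨ rdy) ∨ (¬sel ∨ rdy) ∧ req   — De Morgan
= ¬sel ∨ rdy   — distribution

¬sel ∨ rdy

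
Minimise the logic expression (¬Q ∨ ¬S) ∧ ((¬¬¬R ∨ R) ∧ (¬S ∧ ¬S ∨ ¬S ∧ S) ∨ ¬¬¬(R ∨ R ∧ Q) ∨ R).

¬Q ∨ ¬S

(¬Q ∨ ¬S) ∧ ((¬¬¬R ∨ R) ∧ (¬S ∧ ¬S ∨ ¬S ∧ S) ∨ ¬¬¬(R ∨ R ∧ Q) ∨ R)
= (¬Q ∨ ¬S) ∧ ((¬¬¬R ∨ R) ∧ (¬S ∧ ¬S ∨ ¬S ∧ S) ∨ ¬¬¬R ∨ R)   — absorption
= (¬Q ∨ ¬S) ∧ ((¬¬¬R ∨ R) ∧ ¬S ∨ ¬¬¬R ∨ R)   — distribution
= (¬Q ∨ ¬S) ∧ (¬¬¬R ∨ R)   — absorption
= (¬Q ∨ ¬S) ∧ (¬R ∨ R)   — double negation
= ¬Q ∨ ¬S   — complement / identity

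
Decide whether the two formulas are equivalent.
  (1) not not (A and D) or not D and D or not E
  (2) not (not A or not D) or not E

E1: not not (A and D) or not D and D or not E
    = A and D or not D and D or not E   (double negation)
    = A and D or not E   (complement / identity)
E2: not (not A or not D) or not E
    = A and D or not E   (De Morgan)
Both reduce to A and D or not E, so they are equivalent.

Yes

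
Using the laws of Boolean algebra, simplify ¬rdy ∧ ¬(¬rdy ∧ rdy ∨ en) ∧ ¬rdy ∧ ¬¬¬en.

¬rdy ∧ ¬en

¬rdy ∧ ¬(¬rdy ∧ rdy ∨ en) ∧ ¬rdy ∧ ¬¬¬en
= ¬rdy ∧ ¬en ∧ ¬rdy ∧ ¬¬¬en
= ¬rdy ∧ ¬en ∧ ¬rdy ∧ ¬en
= ¬rdy ∧ ¬en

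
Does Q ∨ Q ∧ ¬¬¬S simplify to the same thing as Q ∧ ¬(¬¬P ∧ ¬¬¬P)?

E1: Q ∨ Q ∧ ¬¬¬S
    = Q ∨ Q ∧ ¬S   (double negation)
    = Q   (absorption)
E2: Q ∧ ¬(¬¬P ∧ ¬¬¬P)
    = Q ∧ (¬P ∨ ¬¬P)   (De Morgan)
    = Q ∧ (¬P ∨ P)   (double negation)
    = Q   (complement / identity)
Both reduce to Q, so they are equivalent.

Yes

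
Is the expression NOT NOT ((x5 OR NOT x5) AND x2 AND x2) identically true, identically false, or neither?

NOT NOT ((x5 OR NOT x5) AND x2 AND x2)
= NOT NOT (x2 AND x2)   [complement / identity]
= x2 AND x2   [double negation]
= x2   [idempotence]
This depends on x2, so it is not a constant.

neither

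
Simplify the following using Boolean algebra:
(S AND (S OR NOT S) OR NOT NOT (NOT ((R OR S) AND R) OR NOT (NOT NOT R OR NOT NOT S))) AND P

(S AND (S OR NOT S) OR NOT NOT (NOT ((R OR S) AND R) OR NOT (NOT NOT R OR NOT NOT S))) AND P
= (S OR NOT NOT (NOT ((R OR S) AND R) OR NOT (NOT NOT R OR NOT NOT S))) AND P   [complement / identity]
= (S OR NOT ((R OR S) AND R) OR NOT (NOT NOT R OR NOT NOT S)) AND P   [double negation]
= (S OR NOT ((R OR S) AND R) OR NOT R AND NOT S) AND P   [De Morgan]
= (S OR NOT R OR NOT R AND NOT S) AND P   [absorption]
= (S OR NOT R) AND P   [absorption]

(S OR NOT R) AND P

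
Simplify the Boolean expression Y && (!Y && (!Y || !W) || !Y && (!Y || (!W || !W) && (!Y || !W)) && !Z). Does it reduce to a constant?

false

Y && (!Y && (!Y || !W) || !Y && (!Y || (!W || !W) && (!Y || !W)) && !Z)
= Y && (!Y && (!Y || !W) || !Y && (!Y || !W && !Y || !W) && !Z)   (distribution)
= Y && (!Y && (!Y || !W) || !Y && (!Y || !W) && !Z)   (absorption)
= Y && !Y && (!Y || !W)   (absorption)
= Y && !Y   (absorption)
= false   (complement)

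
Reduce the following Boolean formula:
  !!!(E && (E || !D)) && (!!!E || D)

!!!(E && (E || !D)) && (!!!E || D)
= !!!E && (!!!E || D)   [absorption]
= !!!E   [absorption]
= !E   [double negation]

!E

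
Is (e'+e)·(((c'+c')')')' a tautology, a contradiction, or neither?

neither

(e'+e)·(((c'+c')')')'
= (e'+e)·(c'+c')'   [double negation]
= (c'+c')'   [complement / identity]
= c·c   [De Morgan]
= c   [idempotence]
This depends on c, so it is not a constant.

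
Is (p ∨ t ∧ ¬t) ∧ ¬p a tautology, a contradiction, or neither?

contradiction

(p ∨ t ∧ ¬t) ∧ ¬p
= p ∧ ¬p   (complement / identity)
= False   (complement)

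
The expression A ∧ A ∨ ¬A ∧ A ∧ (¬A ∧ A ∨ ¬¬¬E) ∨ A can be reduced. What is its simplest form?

A ∧ A ∨ ¬A ∧ A ∧ (¬A ∧ A ∨ ¬¬¬E) ∨ A
= A ∧ A ∨ ¬A ∧ A ∧ (¬A ∧ A ∨ ¬E) ∨ A   (double negation)
= A ∧ A ∨ ¬A ∧ A ∨ A   (absorption)
= A ∨ A   (distribution)
= A   (idempotence)

A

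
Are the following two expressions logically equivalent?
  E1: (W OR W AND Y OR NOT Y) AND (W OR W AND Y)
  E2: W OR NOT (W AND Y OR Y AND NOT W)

No

E1: (W OR W AND Y OR NOT Y) AND (W OR W AND Y)
    = W OR W AND Y   (absorption)
    = W   (absorption)
E2: W OR NOT (W AND Y OR Y AND NOT W)
    = W OR NOT Y   (distribution)
These differ: at W=0, Y=0, E1 = 0 but E2 = 1.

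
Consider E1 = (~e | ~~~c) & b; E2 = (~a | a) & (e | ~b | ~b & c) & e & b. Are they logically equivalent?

No

E1: (~e | ~~~c) & b
    = (~e | ~c) & b   (double negation)
E2: (~a | a) & (e | ~b | ~b & c) & e & b
    = (e | ~b | ~b & c) & e & b   (complement / identity)
    = (e | ~b) & e & b   (absorption)
    = e & b   (absorption)
These differ: at a=0, b=1, c=0, e=0, E1 = 1 but E2 = 0.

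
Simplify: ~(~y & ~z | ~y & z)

y

~(~y & ~z | ~y & z)
= ~~y   — distribution
= y   — double negation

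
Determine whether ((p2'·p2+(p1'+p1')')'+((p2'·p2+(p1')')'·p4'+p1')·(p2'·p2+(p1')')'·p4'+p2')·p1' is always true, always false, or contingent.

((p2'·p2+(p1'+p1')')'+((p2'·p2+(p1')')'·p4'+p1')·(p2'·p2+(p1')')'·p4'+p2')·p1'
= ((p2'·p2+(p1'+p1')')'+(p2'·p2+(p1')')'·p4'+p2')·p1'   (absorption)
= ((p2'·p2+(p1')')'+(p2'·p2+(p1')')'·p4'+p2')·p1'   (idempotence)
= ((p2'·p2+(p1')')'+p2')·p1'   (absorption)
= (((p1')')'+p2')·p1'   (complement / identity)
= (p1'+p2')·p1'   (double negation)
= p1'   (absorption)
This depends on p1, so it is not a constant.

contingent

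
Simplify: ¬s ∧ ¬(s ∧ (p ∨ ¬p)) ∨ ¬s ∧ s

¬s ∧ ¬(s ∧ (p ∨ ¬p)) ∨ ¬s ∧ s
= ¬s ∧ ¬s ∨ ¬s ∧ s   (complement / identity)
= ¬s   (distribution)

¬s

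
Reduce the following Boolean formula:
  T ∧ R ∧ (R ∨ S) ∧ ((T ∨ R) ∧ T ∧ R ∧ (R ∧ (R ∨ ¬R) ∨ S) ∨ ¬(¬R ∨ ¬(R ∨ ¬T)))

T ∧ R ∧ (R ∨ S) ∧ ((T ∨ R) ∧ T ∧ R ∧ (R ∧ (R ∨ ¬R) ∨ S) ∨ ¬(¬R ∨ ¬(R ∨ ¬T)))
= T ∧ R ∧ (R ∨ S) ∧ ((T ∨ R) ∧ T ∧ R ∧ (R ∨ S) ∨ ¬(¬R ∨ ¬(R ∨ ¬T)))
= T ∧ R ∧ (R ∨ S) ∧ (T ∧ R ∧ (R ∨ S) ∨ ¬(¬R ∨ ¬(R ∨ ¬T)))
= T ∧ R ∧ (R ∨ S) ∧ (T ∧ R ∧ (R ∨ S) ∨ R ∧ (R ∨ ¬T))
= T ∧ R ∧ (R ∨ S) ∧ (T ∧ R ∧ (R ∨ S) ∨ R)
= T ∧ R ∧ (R ∨ S)
= T ∧ R

T ∧ R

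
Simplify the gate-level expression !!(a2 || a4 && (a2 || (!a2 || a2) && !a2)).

a2 || a4

!!(a2 || a4 && (a2 || (!a2 || a2) && !a2))
= !!(a2 || a4 && (a2 || !a2))   — complement / identity
= !!(a2 || a4)   — complement / identity
= a2 || a4   — double negation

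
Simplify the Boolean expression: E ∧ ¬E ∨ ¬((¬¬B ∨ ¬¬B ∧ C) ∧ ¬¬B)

¬B

E ∧ ¬E ∨ ¬((¬¬B ∨ ¬¬B ∧ C) ∧ ¬¬B)
= ¬((¬¬B ∨ ¬¬B ∧ C) ∧ ¬¬B)   [complement / identity]
= ¬(¬¬B ∧ ¬¬B)   [absorption]
= ¬B ∨ ¬B   [De Morgan]
= ¬B   [idempotence]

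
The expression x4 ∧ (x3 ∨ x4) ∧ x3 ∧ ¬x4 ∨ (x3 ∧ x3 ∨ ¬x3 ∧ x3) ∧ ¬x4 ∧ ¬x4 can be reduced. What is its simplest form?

x4 ∧ (x3 ∨ x4) ∧ x3 ∧ ¬x4 ∨ (x3 ∧ x3 ∨ ¬x3 ∧ x3) ∧ ¬x4 ∧ ¬x4
= x4 ∧ x3 ∧ ¬x4 ∨ (x3 ∧ x3 ∨ ¬x3 ∧ x3) ∧ ¬x4 ∧ ¬x4   [absorption]
= x4 ∧ x3 ∧ ¬x4 ∨ x3 ∧ ¬x4 ∧ ¬x4   [distribution]
= x3 ∧ ¬x4   [distribution]

x3 ∧ ¬x4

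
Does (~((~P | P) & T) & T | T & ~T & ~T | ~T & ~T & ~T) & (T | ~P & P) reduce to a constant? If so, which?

yes, False

(~((~P | P) & T) & T | T & ~T & ~T | ~T & ~T & ~T) & (T | ~P & P)
= (~((~P | P) & T) & T | ~T & ~T) & (T | ~P & P)   — distribution
= (~T & T | ~T & ~T) & (T | ~P & P)   — complement / identity
= ~T & (T | ~P & P)   — distribution
= ~T & T   — complement / identity
= 0   — complement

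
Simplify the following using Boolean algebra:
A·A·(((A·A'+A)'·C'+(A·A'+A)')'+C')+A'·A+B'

A·A·(((A·A'+A)'·C'+(A·A'+A)')'+C')+A'·A+B'
= A·A·(((A·A'+A)')'+C')+A'·A+B'   — absorption
= A·A·(A·A'+A+C')+A'·A+B'   — double negation
= A·A·(A+C')+A'·A+B'   — complement / identity
= A·A+A'·A+B'   — absorption
= A+B'   — distribution

A+B'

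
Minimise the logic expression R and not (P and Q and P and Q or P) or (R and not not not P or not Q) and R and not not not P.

R and not (P and Q and P and Q or P) or (R and not not not P or not Q) and R and not not not P
= R and not (P and Q and P and Q or P) or R and not not not P   — absorption
= R and not (P and Q and P and Q or P) or R and not P   — double negation
= R and not (P and Q or P) or R and not P   — idempotence
= R and not P or R and not P   — absorption
= R and not P   — idempotence

R and not P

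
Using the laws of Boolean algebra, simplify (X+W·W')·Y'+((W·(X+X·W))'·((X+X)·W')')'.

(X+W·W')·Y'+((W·(X+X·W))'·((X+X)·W')')'
= (X+W·W')·Y'+W·(X+X·W)+(X+X)·W'   — De Morgan
= (X+W·W')·Y'+W·X+(X+X)·W'   — absorption
= X·Y'+W·X+(X+X)·W'   — complement / identity
= X·Y'+W·X+X·W'   — idempotence
= X·Y'+X   — distribution
= X   — absorption

X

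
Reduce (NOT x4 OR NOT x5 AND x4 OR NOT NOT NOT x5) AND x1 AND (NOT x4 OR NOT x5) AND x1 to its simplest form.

(NOT x4 OR NOT x5 AND x4 OR NOT NOT NOT x5) AND x1 AND (NOT x4 OR NOT x5) AND x1
= (NOT x4 OR NOT x5 AND x4 OR NOT x5) AND x1 AND (NOT x4 OR NOT x5) AND x1   — double negation
= (NOT x4 OR NOT x5) AND x1 AND (NOT x4 OR NOT x5) AND x1   — absorption
= (NOT x4 OR NOT x5) AND x1   — idempotence

(NOT x4 OR NOT x5) AND x1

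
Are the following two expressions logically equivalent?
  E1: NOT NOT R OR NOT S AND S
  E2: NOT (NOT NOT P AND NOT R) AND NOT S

E1: NOT NOT R OR NOT S AND S
    = NOT NOT R   [complement / identity]
    = R   [double negation]
E2: NOT (NOT NOT P AND NOT R) AND NOT S
    = (NOT P OR R) AND NOT S   [De Morgan]
These differ: at P=0, R=1, S=1, E1 = 1 but E2 = 0.

No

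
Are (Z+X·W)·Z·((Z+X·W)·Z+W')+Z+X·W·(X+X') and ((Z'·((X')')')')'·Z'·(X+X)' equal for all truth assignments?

No

E1: (Z+X·W)·Z·((Z+X·W)·Z+W')+Z+X·W·(X+X')
    = (Z+X·W)·Z+Z+X·W·(X+X')   (absorption)
    = (Z+X·W)·Z+Z+X·W   (complement / identity)
    = Z+X·W   (absorption)
E2: ((Z'·((X')')')')'·Z'·(X+X)'
    = Z'·((X')')'·Z'·(X+X)'   (double negation)
    = Z'·X'·Z'·(X+X)'   (double negation)
    = Z'·X'·Z'·X'   (idempotence)
    = Z'·X'   (idempotence)
These differ: at W=1, X=1, Z=1, E1 = 1 but E2 = 0.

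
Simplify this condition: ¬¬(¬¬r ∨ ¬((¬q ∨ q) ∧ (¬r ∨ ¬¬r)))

¬¬(¬¬r ∨ ¬((¬q ∨ q) ∧ (¬r ∨ ¬¬r)))
= ¬¬(¬¬r ∨ ¬(¬r ∨ ¬¬r))   [complement / identity]
= ¬¬(¬¬r ∨ r ∧ ¬r)   [De Morgan]
= ¬¬¬¬r   [complement / identity]
= ¬¬r   [double negation]
= r   [double negation]

r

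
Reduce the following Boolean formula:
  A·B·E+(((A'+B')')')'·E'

A·B·E+(((A'+B')')')'·E'
= A·B·E+(A'+B')'·E'   — double negation
= A·B·E+A·B·E'   — De Morgan
= A·B   — distribution

A·B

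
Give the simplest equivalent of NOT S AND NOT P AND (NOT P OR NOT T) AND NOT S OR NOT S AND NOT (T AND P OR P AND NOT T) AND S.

NOT S AND NOT P AND (NOT P OR NOT T) AND NOT S OR NOT S AND NOT (T AND P OR P AND NOT T) AND S
= NOT S AND NOT P AND (NOT P OR NOT T) AND NOT S OR NOT S AND NOT P AND S
= NOT S AND NOT P AND NOT S OR NOT S AND NOT P AND S
= NOT S AND NOT P

NOT S AND NOT P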